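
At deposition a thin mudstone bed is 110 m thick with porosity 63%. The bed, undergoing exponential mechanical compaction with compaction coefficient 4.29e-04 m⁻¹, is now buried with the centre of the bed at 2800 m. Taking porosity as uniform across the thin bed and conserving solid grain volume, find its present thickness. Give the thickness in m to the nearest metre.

Working in km (1 km = 1000 m; β in km⁻¹ = β in m⁻¹ × 1000):
Porosity at 2.8 km: phi = 0.63·exp(−0.429×2.8) = 0.1895
Solid-volume conservation: h(1−phi) = h₀(1−phi₀) ⇒ h = h₀·(1−phi₀)/(1−phi)
h = 0.11 × (1 − 0.63)/(1 − 0.1895) = 0.11 × 0.4565 = 0.0502 km

50 m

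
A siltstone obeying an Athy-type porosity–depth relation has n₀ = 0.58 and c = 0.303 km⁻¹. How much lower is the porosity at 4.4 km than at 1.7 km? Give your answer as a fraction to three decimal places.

0.194

n(1.7) = 0.58·e^(−0.303×1.7) = 0.3465
n(4.4) = 0.58·e^(−0.303×4.4) = 0.1529
Δn = 0.3465 − 0.1529 = 0.1936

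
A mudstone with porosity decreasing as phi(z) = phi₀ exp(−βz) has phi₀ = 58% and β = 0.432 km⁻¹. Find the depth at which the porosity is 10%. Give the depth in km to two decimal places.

4.07 km

Invert Athy's law: z = ln(phi₀/phi) / β
z = ln(0.58/0.1) / 0.432 = ln(5.8) / 0.432 = 1.7579 / 0.432 = 4.069 km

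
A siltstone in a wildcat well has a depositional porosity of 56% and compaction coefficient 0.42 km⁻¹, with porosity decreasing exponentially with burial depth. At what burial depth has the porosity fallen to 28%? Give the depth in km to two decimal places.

Invert Athy's law: Z = ln(phi₀/phi) / β
Z = ln(0.56/0.28) / 0.42 = ln(2) / 0.42 = 0.6931 / 0.42 = 1.650 km

1.65 km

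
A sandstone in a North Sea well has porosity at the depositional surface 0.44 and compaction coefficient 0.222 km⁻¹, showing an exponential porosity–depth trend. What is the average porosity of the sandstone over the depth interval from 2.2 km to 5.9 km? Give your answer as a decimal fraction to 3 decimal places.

⟨n⟩ = (1/(Z₂−Z₁)) ∫ n₀ e^(−cZ) dZ = n₀·(e^(−c·Z₁) − e^(−c·Z₂)) / (c·(Z₂−Z₁))
e^(−0.222×2.2) = 0.6136; e^(−0.222×5.9) = 0.2699
⟨n⟩ = 0.44 × (0.6136 − 0.2699) / (0.222 × 3.7) = 0.44 × 0.4185 = 0.1841

0.184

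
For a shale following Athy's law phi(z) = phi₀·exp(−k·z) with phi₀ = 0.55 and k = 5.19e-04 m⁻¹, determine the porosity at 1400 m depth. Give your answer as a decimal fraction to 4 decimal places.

0.2660

Working in km (1 km = 1000 m; k in km⁻¹ = k in m⁻¹ × 1000):
phi = phi₀·exp(−k·z) = 0.55 × exp(−0.519 × 1.4) = 0.55 × exp(−0.7266)
  = 0.55 × 0.4836 = 0.2660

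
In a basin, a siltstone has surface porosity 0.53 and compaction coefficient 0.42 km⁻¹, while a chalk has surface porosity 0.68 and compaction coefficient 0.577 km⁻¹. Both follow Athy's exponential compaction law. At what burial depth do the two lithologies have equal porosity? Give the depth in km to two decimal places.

Set phi₀ₐ e^(−βₐd) = phi₀ᵦ e^(−βᵦd) ⇒ ln(phi₀ₐ/phi₀ᵦ) = (βₐ − βᵦ)·d
d = ln(0.53/0.68) / (0.42 − 0.577) = -0.2492 / -0.157 = 1.587 km

1.59 km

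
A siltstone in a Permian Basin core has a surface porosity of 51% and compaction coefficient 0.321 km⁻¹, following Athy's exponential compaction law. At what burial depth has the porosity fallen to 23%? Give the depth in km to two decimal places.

Invert Athy's law: d = ln(φ₀/φ) / k
d = ln(0.51/0.23) / 0.321 = ln(2.217) / 0.321 = 0.7963 / 0.321 = 2.481 km

2.48 km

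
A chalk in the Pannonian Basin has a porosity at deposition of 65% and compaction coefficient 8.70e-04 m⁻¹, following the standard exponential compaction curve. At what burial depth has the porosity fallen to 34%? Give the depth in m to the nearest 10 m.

Working in km (1 km = 1000 m; k in km⁻¹ = k in m⁻¹ × 1000):
Invert Athy's law: z = ln(phi₀/phi) / k
z = ln(0.65/0.34) / 0.87 = ln(1.912) / 0.87 = 0.6480 / 0.87 = 0.745 km

740 m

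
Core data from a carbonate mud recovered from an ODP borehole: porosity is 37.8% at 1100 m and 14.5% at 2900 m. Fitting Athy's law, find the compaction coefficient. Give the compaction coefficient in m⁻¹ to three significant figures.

0.000532 m⁻¹

Working in km (1 km = 1000 m; c in km⁻¹ = c in m⁻¹ × 1000):
Athy: φ(z) = φ₀ e^(−cz) ⇒ φ₁/φ₂ = e^{c(z₂−z₁)} ⇒ c = ln(φ₁/φ₂)/(z₂−z₁)
c = ln(0.378/0.145) / (2.9 − 1.1) = ln(2.607) / 1.8 = 0.9582 / 1.8 = 0.5323 km⁻¹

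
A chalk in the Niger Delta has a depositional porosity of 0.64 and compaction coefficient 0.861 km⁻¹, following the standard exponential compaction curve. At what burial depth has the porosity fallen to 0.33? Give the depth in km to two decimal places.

0.77 km

Invert Athy's law: d = ln(φ₀/φ) / c
d = ln(0.64/0.33) / 0.861 = ln(1.939) / 0.861 = 0.6624 / 0.861 = 0.769 km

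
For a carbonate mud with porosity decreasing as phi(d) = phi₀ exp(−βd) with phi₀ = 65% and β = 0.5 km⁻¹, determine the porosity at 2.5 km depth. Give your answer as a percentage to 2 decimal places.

phi = phi₀·exp(−β·d) = 0.65 × exp(−0.5 × 2.5) = 0.65 × exp(−1.25)
  = 0.65 × 0.2865 = 0.1862

18.62%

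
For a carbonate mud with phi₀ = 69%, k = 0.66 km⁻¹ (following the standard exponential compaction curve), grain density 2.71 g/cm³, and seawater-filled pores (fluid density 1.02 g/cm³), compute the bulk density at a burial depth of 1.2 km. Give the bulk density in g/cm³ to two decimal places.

Porosity at depth: phi = 0.69·exp(−0.66×1.2) = 0.69×0.4529 = 0.3125
Bulk density: ρ_b = (1−phi)ρ_g + phi·ρ_f = 0.6875×2.71 + 0.3125×1.02
       = 1.863 + 0.319 = 2.182 g/cm³

2.18 g/cm³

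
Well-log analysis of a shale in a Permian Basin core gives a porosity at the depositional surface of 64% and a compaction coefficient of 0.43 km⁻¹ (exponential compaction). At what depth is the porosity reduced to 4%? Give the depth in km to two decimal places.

6.45 km

Invert Athy's law: d = ln(φ₀/φ) / β
d = ln(0.64/0.04) / 0.43 = ln(16) / 0.43 = 2.7726 / 0.43 = 6.448 km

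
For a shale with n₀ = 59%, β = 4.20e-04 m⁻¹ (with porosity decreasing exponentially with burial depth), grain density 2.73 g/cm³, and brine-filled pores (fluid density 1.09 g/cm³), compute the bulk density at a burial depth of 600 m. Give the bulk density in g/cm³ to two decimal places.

1.98 g/cm³

Working in km (1 km = 1000 m; β in km⁻¹ = β in m⁻¹ × 1000):
Porosity at depth: n = 0.59·exp(−0.42×0.6) = 0.59×0.7772 = 0.4586
Bulk density: ρ_b = (1−n)ρ_g + n·ρ_f = 0.5414×2.73 + 0.4586×1.09
       = 1.478 + 0.500 = 1.978 g/cm³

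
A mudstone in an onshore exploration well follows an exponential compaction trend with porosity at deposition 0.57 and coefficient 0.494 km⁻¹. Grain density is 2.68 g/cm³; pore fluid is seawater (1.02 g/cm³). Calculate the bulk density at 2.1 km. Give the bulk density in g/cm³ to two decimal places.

Porosity at depth: φ = 0.57·exp(−0.494×2.1) = 0.57×0.3544 = 0.2020
Bulk density: ρ_b = (1−φ)ρ_g + φ·ρ_f = 0.7980×2.68 + 0.2020×1.02
       = 2.139 + 0.206 = 2.345 g/cm³

2.34 g/cm³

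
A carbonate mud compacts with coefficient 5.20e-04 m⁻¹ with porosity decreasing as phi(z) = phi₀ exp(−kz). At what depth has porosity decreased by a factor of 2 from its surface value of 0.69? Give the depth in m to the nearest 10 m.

Working in km (1 km = 1000 m; k in km⁻¹ = k in m⁻¹ × 1000):
phi/phi₀ = 1/2 ⇒ exp(−k·z) = 1/2 ⇒ z = ln(2) / k
z = 0.6931 / 0.52 = 1.333 km

1330 m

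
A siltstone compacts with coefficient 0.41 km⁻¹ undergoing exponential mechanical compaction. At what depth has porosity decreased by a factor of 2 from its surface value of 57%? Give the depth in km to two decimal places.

n/n₀ = 1/2 ⇒ exp(−β·z) = 1/2 ⇒ z = ln(2) / β
z = 0.6931 / 0.41 = 1.691 km

1.69 km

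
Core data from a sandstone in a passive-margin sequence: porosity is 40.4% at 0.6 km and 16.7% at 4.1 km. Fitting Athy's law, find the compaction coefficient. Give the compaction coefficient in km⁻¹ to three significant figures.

0.252 km⁻¹

Athy: φ(d) = φ₀ e^(−cd) ⇒ φ₁/φ₂ = e^{c(d₂−d₁)} ⇒ c = ln(φ₁/φ₂)/(d₂−d₁)
c = ln(0.404/0.167) / (4.1 − 0.6) = ln(2.419) / 3.5 = 0.8834 / 3.5 = 0.2524 km⁻¹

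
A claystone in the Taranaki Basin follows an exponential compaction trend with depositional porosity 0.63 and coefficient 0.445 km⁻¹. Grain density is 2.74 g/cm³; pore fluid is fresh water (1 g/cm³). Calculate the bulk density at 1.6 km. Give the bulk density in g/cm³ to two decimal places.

2.20 g/cm³

Porosity at depth: n = 0.63·exp(−0.445×1.6) = 0.63×0.4907 = 0.3091
Bulk density: ρ_b = (1−n)ρ_g + n·ρ_f = 0.6909×2.74 + 0.3091×1
       = 1.893 + 0.309 = 2.202 g/cm³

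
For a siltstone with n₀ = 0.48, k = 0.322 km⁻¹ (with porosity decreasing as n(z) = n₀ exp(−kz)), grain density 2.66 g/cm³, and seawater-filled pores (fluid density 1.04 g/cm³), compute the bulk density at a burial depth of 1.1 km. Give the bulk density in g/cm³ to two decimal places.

2.11 g/cm³

Porosity at depth: n = 0.48·exp(−0.322×1.1) = 0.48×0.7017 = 0.3368
Bulk density: ρ_b = (1−n)ρ_g + n·ρ_f = 0.6632×2.66 + 0.3368×1.04
       = 1.764 + 0.350 = 2.114 g/cm³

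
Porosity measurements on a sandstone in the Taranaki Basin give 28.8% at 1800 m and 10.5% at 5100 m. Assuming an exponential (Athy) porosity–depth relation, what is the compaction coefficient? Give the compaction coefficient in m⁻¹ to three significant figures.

0.000306 m⁻¹

Working in km (1 km = 1000 m; k in km⁻¹ = k in m⁻¹ × 1000):
Athy: φ(Z) = φ₀ e^(−kZ) ⇒ φ₁/φ₂ = e^{k(Z₂−Z₁)} ⇒ k = ln(φ₁/φ₂)/(Z₂−Z₁)
k = ln(0.288/0.105) / (5.1 − 1.8) = ln(2.743) / 3.3 = 1.0090 / 3.3 = 0.3058 km⁻¹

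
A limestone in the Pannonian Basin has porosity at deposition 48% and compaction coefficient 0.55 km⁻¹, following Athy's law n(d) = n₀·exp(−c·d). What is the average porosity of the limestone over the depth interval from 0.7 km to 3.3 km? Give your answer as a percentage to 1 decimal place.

17.4%

⟨n⟩ = (1/(d₂−d₁)) ∫ n₀ e^(−cd) dd = n₀·(e^(−c·d₁) − e^(−c·d₂)) / (c·(d₂−d₁))
e^(−0.55×0.7) = 0.6805; e^(−0.55×3.3) = 0.1628
⟨n⟩ = 0.48 × (0.6805 − 0.1628) / (0.55 × 2.6) = 0.48 × 0.3620 = 0.1737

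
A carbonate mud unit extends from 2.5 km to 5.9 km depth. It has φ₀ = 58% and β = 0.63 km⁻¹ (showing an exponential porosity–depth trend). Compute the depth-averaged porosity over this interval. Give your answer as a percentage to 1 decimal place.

4.9%

⟨φ⟩ = (1/(z₂−z₁)) ∫ φ₀ e^(−βz) dz = φ₀·(e^(−β·z₁) − e^(−β·z₂)) / (β·(z₂−z₁))
e^(−0.63×2.5) = 0.2070; e^(−0.63×5.9) = 0.0243
⟨φ⟩ = 0.58 × (0.2070 − 0.0243) / (0.63 × 3.4) = 0.58 × 0.0853 = 0.0495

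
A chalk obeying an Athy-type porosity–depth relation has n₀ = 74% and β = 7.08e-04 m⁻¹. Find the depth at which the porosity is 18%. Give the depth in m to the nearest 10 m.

2000 m

Working in km (1 km = 1000 m; β in km⁻¹ = β in m⁻¹ × 1000):
Invert Athy's law: d = ln(n₀/n) / β
d = ln(0.74/0.18) / 0.708 = ln(4.111) / 0.708 = 1.4137 / 0.708 = 1.997 km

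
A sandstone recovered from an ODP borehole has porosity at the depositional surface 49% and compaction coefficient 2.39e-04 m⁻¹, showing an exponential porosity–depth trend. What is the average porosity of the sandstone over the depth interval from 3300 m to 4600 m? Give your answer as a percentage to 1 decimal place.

19.1%

Working in km (1 km = 1000 m; k in km⁻¹ = k in m⁻¹ × 1000):
⟨phi⟩ = (1/(z₂−z₁)) ∫ phi₀ e^(−kz) dz = phi₀·(e^(−k·z₁) − e^(−k·z₂)) / (k·(z₂−z₁))
e^(−0.239×3.3) = 0.4544; e^(−0.239×4.6) = 0.3331
⟨phi⟩ = 0.49 × (0.4544 − 0.3331) / (0.239 × 1.3) = 0.49 × 0.3906 = 0.1914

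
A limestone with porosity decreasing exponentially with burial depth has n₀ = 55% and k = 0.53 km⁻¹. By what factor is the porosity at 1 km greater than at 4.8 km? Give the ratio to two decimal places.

n(z₁)/n(z₂) = e^(−k·z₁)/e^(−k·z₂) = e^{k(z₂−z₁)}
= exp(0.53 × 3.8) = exp(2.014) = 7.4932

7.49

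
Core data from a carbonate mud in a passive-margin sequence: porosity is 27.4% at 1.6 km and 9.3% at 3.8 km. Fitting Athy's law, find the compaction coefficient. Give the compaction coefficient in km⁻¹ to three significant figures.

0.491 km⁻¹

Athy: phi(z) = phi₀ e^(−βz) ⇒ phi₁/phi₂ = e^{β(z₂−z₁)} ⇒ β = ln(phi₁/phi₂)/(z₂−z₁)
β = ln(0.274/0.093) / (3.8 − 1.6) = ln(2.946) / 2.2 = 1.0805 / 2.2 = 0.4911 km⁻¹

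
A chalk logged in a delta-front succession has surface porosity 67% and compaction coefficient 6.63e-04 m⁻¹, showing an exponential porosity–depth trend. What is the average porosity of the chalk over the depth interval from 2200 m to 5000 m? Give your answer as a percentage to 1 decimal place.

Working in km (1 km = 1000 m; c in km⁻¹ = c in m⁻¹ × 1000):
⟨n⟩ = (1/(Z₂−Z₁)) ∫ n₀ e^(−cZ) dZ = n₀·(e^(−c·Z₁) − e^(−c·Z₂)) / (c·(Z₂−Z₁))
e^(−0.663×2.2) = 0.2326; e^(−0.663×5) = 0.0363
⟨n⟩ = 0.67 × (0.2326 − 0.0363) / (0.663 × 2.8) = 0.67 × 0.1057 = 0.0708

7.1%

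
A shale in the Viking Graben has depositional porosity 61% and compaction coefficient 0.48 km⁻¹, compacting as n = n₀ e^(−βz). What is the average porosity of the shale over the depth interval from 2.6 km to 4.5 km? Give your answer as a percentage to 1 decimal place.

⟨n⟩ = (1/(z₂−z₁)) ∫ n₀ e^(−βz) dz = n₀·(e^(−β·z₁) − e^(−β·z₂)) / (β·(z₂−z₁))
e^(−0.48×2.6) = 0.2871; e^(−0.48×4.5) = 0.1153
⟨n⟩ = 0.61 × (0.2871 − 0.1153) / (0.48 × 1.9) = 0.61 × 0.1883 = 0.1149

11.5%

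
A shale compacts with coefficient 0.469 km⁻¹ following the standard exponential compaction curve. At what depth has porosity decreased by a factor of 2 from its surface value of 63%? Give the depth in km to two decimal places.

1.48 km

n/n₀ = 1/2 ⇒ exp(−c·Z) = 1/2 ⇒ Z = ln(2) / c
Z = 0.6931 / 0.469 = 1.478 km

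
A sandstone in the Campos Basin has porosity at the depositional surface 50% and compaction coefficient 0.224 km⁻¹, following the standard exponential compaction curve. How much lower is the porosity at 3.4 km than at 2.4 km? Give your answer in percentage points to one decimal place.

φ(2.4) = 0.5·e^(−0.224×2.4) = 0.2921
φ(3.4) = 0.5·e^(−0.224×3.4) = 0.2335
Δφ = 0.2921 − 0.2335 = 0.0586

5.9 percentage points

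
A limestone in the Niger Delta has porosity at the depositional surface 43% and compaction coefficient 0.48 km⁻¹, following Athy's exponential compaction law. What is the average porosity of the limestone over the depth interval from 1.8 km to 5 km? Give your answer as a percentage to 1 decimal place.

⟨φ⟩ = (1/(Z₂−Z₁)) ∫ φ₀ e^(−βZ) dZ = φ₀·(e^(−β·Z₁) − e^(−β·Z₂)) / (β·(Z₂−Z₁))
e^(−0.48×1.8) = 0.4215; e^(−0.48×5) = 0.0907
⟨φ⟩ = 0.43 × (0.4215 − 0.0907) / (0.48 × 3.2) = 0.43 × 0.2153 = 0.0926

9.3%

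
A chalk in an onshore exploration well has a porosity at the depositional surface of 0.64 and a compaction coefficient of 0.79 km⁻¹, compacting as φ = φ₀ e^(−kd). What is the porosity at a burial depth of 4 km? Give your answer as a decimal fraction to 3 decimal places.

0.027

φ = φ₀·exp(−k·d) = 0.64 × exp(−0.79 × 4) = 0.64 × exp(−3.16)
  = 0.64 × 0.0424 = 0.0272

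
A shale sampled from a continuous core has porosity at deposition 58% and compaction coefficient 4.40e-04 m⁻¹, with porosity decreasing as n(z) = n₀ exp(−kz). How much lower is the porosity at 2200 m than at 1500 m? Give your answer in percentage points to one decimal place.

Working in km (1 km = 1000 m; k in km⁻¹ = k in m⁻¹ × 1000):
n(1.5) = 0.58·e^(−0.44×1.5) = 0.2998
n(2.2) = 0.58·e^(−0.44×2.2) = 0.2203
Δn = 0.2998 − 0.2203 = 0.0795

7.9 percentage points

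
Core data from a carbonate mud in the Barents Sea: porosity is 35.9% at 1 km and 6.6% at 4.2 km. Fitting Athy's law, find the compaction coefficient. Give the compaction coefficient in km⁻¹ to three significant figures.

0.529 km⁻¹

Athy: phi(Z) = phi₀ e^(−βZ) ⇒ phi₁/phi₂ = e^{β(Z₂−Z₁)} ⇒ β = ln(phi₁/phi₂)/(Z₂−Z₁)
β = ln(0.359/0.066) / (4.2 − 1) = ln(5.439) / 3.2 = 1.6937 / 3.2 = 0.5293 km⁻¹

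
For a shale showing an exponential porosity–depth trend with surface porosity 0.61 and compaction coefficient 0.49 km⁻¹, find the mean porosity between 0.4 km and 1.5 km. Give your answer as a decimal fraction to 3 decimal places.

0.388

⟨φ⟩ = (1/(d₂−d₁)) ∫ φ₀ e^(−cd) dd = φ₀·(e^(−c·d₁) − e^(−c·d₂)) / (c·(d₂−d₁))
e^(−0.49×0.4) = 0.8220; e^(−0.49×1.5) = 0.4795
⟨φ⟩ = 0.61 × (0.8220 − 0.4795) / (0.49 × 1.1) = 0.61 × 0.6354 = 0.3876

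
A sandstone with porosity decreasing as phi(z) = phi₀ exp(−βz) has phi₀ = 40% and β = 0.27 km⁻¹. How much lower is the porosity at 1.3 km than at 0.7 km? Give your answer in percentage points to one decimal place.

5.0 percentage points

phi(0.7) = 0.4·e^(−0.27×0.7) = 0.3311
phi(1.3) = 0.4·e^(−0.27×1.3) = 0.2816
Δphi = 0.3311 − 0.2816 = 0.0495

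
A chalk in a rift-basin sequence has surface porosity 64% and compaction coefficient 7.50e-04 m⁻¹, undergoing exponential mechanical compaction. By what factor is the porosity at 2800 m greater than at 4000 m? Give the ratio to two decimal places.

2.46

Working in km (1 km = 1000 m; k in km⁻¹ = k in m⁻¹ × 1000):
n(z₁)/n(z₂) = e^(−k·z₁)/e^(−k·z₂) = e^{k(z₂−z₁)}
= exp(0.75 × 1.2) = exp(0.9) = 2.4596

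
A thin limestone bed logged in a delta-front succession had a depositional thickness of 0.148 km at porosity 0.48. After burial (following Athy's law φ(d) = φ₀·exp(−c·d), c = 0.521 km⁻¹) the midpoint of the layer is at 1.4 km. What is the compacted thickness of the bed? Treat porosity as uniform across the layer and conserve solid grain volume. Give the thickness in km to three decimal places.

0.100 km

Porosity at 1.4 km: φ = 0.48·exp(−0.521×1.4) = 0.2315
Solid-volume conservation: h(1−φ) = h₀(1−φ₀) ⇒ h = h₀·(1−φ₀)/(1−φ)
h = 0.148 × (1 − 0.48)/(1 − 0.2315) = 0.148 × 0.6766 = 0.1001 km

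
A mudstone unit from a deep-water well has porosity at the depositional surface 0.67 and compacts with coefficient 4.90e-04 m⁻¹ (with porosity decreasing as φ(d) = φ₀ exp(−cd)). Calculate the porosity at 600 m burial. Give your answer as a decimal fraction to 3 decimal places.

Working in km (1 km = 1000 m; c in km⁻¹ = c in m⁻¹ × 1000):
φ = φ₀·exp(−c·d) = 0.67 × exp(−0.49 × 0.6) = 0.67 × exp(−0.294)
  = 0.67 × 0.7453 = 0.4993

0.499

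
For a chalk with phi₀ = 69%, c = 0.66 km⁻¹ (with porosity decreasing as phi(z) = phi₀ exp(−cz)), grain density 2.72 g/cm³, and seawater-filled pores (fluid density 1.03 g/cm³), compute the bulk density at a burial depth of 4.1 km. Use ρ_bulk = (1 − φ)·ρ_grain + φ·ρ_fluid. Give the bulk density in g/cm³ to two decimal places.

2.64 g/cm³

Porosity at depth: phi = 0.69·exp(−0.66×4.1) = 0.69×0.0668 = 0.0461
Bulk density: ρ_b = (1−phi)ρ_g + phi·ρ_f = 0.9539×2.72 + 0.0461×1.03
       = 2.595 + 0.047 = 2.642 g/cm³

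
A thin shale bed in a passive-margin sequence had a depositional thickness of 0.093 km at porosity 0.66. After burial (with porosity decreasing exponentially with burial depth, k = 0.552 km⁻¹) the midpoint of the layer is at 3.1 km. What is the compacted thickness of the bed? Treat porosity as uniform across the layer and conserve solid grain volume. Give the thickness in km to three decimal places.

Porosity at 3.1 km: phi = 0.66·exp(−0.552×3.1) = 0.1192
Solid-volume conservation: h(1−phi) = h₀(1−phi₀) ⇒ h = h₀·(1−phi₀)/(1−phi)
h = 0.093 × (1 − 0.66)/(1 − 0.1192) = 0.093 × 0.3860 = 0.0359 km

0.036 km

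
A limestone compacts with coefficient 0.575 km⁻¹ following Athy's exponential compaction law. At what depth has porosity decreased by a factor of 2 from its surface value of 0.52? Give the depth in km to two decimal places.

phi/phi₀ = 1/2 ⇒ exp(−β·Z) = 1/2 ⇒ Z = ln(2) / β
Z = 0.6931 / 0.575 = 1.205 km

1.21 km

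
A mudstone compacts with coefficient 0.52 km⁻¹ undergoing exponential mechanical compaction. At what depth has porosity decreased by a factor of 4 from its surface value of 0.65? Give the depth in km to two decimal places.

2.67 km

phi/phi₀ = 1/4 ⇒ exp(−c·Z) = 1/4 ⇒ Z = ln(4) / c
Z = 1.3863 / 0.52 = 2.666 km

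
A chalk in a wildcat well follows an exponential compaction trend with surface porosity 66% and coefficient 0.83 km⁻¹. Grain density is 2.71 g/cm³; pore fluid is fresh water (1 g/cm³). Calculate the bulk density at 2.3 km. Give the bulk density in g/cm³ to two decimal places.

2.54 g/cm³

Porosity at depth: phi = 0.66·exp(−0.83×2.3) = 0.66×0.1482 = 0.0978
Bulk density: ρ_b = (1−phi)ρ_g + phi·ρ_f = 0.9022×2.71 + 0.0978×1
       = 2.445 + 0.098 = 2.543 g/cm³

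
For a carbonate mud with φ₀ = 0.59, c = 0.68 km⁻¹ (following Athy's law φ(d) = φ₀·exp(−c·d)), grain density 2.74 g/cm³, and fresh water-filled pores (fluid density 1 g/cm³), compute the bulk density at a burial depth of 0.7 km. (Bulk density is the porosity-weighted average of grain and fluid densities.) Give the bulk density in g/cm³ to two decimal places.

Porosity at depth: φ = 0.59·exp(−0.68×0.7) = 0.59×0.6213 = 0.3665
Bulk density: ρ_b = (1−φ)ρ_g + φ·ρ_f = 0.6335×2.74 + 0.3665×1
       = 1.736 + 0.367 = 2.102 g/cm³

2.10 g/cm³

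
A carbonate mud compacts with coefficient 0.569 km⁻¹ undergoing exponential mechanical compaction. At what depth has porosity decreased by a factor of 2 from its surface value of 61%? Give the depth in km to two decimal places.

n/n₀ = 1/2 ⇒ exp(−c·d) = 1/2 ⇒ d = ln(2) / c
d = 0.6931 / 0.569 = 1.218 km

1.22 km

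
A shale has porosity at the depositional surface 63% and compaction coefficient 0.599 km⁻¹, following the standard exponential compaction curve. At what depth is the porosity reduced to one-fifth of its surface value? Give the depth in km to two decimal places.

phi/phi₀ = 1/5 ⇒ exp(−k·Z) = 1/5 ⇒ Z = ln(5) / k
Z = 1.6094 / 0.599 = 2.687 km

2.69 km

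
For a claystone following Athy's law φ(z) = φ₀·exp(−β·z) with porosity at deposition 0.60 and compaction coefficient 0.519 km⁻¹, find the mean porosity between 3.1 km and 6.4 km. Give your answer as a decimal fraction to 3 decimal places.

0.057

⟨φ⟩ = (1/(z₂−z₁)) ∫ φ₀ e^(−βz) dz = φ₀·(e^(−β·z₁) − e^(−β·z₂)) / (β·(z₂−z₁))
e^(−0.519×3.1) = 0.2001; e^(−0.519×6.4) = 0.0361
⟨φ⟩ = 0.6 × (0.2001 − 0.0361) / (0.519 × 3.3) = 0.6 × 0.0958 = 0.0575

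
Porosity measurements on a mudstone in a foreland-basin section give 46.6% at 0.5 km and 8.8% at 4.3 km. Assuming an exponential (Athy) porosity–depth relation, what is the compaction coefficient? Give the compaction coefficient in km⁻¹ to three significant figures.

Athy: φ(d) = φ₀ e^(−cd) ⇒ φ₁/φ₂ = e^{c(d₂−d₁)} ⇒ c = ln(φ₁/φ₂)/(d₂−d₁)
c = ln(0.466/0.088) / (4.3 − 0.5) = ln(5.295) / 3.8 = 1.6668 / 3.8 = 0.4386 km⁻¹

0.439 km⁻¹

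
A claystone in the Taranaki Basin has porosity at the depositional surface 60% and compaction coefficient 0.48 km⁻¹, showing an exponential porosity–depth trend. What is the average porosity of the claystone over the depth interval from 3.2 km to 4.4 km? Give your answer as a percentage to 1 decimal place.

⟨n⟩ = (1/(z₂−z₁)) ∫ n₀ e^(−cz) dz = n₀·(e^(−c·z₁) − e^(−c·z₂)) / (c·(z₂−z₁))
e^(−0.48×3.2) = 0.2152; e^(−0.48×4.4) = 0.1210
⟨n⟩ = 0.6 × (0.2152 − 0.1210) / (0.48 × 1.2) = 0.6 × 0.1636 = 0.0982

9.8%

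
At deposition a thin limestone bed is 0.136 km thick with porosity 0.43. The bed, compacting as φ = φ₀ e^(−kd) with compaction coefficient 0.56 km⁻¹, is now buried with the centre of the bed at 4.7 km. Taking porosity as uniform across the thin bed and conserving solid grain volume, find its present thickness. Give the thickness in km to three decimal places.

0.080 km

Porosity at 4.7 km: φ = 0.43·exp(−0.56×4.7) = 0.0309
Solid-volume conservation: h(1−φ) = h₀(1−φ₀) ⇒ h = h₀·(1−φ₀)/(1−φ)
h = 0.136 × (1 − 0.43)/(1 − 0.0309) = 0.136 × 0.5882 = 0.0800 km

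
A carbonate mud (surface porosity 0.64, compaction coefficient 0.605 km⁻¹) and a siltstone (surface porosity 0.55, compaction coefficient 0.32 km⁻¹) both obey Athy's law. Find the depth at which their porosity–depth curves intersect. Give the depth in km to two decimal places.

0.53 km

Set n₀ₐ e^(−cₐZ) = n₀ᵦ e^(−cᵦZ) ⇒ ln(n₀ₐ/n₀ᵦ) = (cₐ − cᵦ)·Z
Z = ln(0.64/0.55) / (0.605 − 0.32) = 0.1515 / 0.285 = 0.532 km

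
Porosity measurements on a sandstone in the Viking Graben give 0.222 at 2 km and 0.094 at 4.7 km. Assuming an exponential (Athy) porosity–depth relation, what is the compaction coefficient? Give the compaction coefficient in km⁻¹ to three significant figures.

0.318 km⁻¹

Athy: φ(z) = φ₀ e^(−kz) ⇒ φ₁/φ₂ = e^{k(z₂−z₁)} ⇒ k = ln(φ₁/φ₂)/(z₂−z₁)
k = ln(0.222/0.094) / (4.7 − 2) = ln(2.362) / 2.7 = 0.8594 / 2.7 = 0.3183 km⁻¹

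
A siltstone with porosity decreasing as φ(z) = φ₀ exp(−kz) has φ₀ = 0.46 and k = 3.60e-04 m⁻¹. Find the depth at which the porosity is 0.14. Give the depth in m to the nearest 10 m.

Working in km (1 km = 1000 m; k in km⁻¹ = k in m⁻¹ × 1000):
Invert Athy's law: z = ln(φ₀/φ) / k
z = ln(0.46/0.14) / 0.36 = ln(3.286) / 0.36 = 1.1896 / 0.36 = 3.304 km

3300 m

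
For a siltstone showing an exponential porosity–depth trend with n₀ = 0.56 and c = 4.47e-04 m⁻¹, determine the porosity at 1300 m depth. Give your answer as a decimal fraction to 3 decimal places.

Working in km (1 km = 1000 m; c in km⁻¹ = c in m⁻¹ × 1000):
n = n₀·exp(−c·d) = 0.56 × exp(−0.447 × 1.3) = 0.56 × exp(−0.5811)
  = 0.56 × 0.5593 = 0.3132

0.313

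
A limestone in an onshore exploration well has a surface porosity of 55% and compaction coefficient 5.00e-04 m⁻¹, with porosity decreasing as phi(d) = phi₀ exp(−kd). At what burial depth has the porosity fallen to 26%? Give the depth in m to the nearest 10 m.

Working in km (1 km = 1000 m; k in km⁻¹ = k in m⁻¹ × 1000):
Invert Athy's law: d = ln(phi₀/phi) / k
d = ln(0.55/0.26) / 0.5 = ln(2.115) / 0.5 = 0.7492 / 0.5 = 1.498 km

1500 m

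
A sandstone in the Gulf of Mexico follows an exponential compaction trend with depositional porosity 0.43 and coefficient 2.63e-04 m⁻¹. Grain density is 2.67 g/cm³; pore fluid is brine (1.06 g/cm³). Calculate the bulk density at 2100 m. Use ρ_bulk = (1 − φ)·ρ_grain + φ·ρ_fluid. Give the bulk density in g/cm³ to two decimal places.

Working in km (1 km = 1000 m; c in km⁻¹ = c in m⁻¹ × 1000):
Porosity at depth: phi = 0.43·exp(−0.263×2.1) = 0.43×0.5756 = 0.2475
Bulk density: ρ_b = (1−phi)ρ_g + phi·ρ_f = 0.7525×2.67 + 0.2475×1.06
       = 2.009 + 0.262 = 2.271 g/cm³

2.27 g/cm³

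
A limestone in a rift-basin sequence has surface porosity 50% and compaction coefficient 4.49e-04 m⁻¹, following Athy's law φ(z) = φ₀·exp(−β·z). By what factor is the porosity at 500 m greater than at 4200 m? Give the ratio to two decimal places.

5.27

Working in km (1 km = 1000 m; β in km⁻¹ = β in m⁻¹ × 1000):
φ(z₁)/φ(z₂) = e^(−β·z₁)/e^(−β·z₂) = e^{β(z₂−z₁)}
= exp(0.449 × 3.7) = exp(1.661) = 5.2662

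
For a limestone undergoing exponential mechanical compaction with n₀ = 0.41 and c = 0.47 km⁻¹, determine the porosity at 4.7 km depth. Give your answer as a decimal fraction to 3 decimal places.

n = n₀·exp(−c·Z) = 0.41 × exp(−0.47 × 4.7) = 0.41 × exp(−2.209)
  = 0.41 × 0.1098 = 0.0450

0.045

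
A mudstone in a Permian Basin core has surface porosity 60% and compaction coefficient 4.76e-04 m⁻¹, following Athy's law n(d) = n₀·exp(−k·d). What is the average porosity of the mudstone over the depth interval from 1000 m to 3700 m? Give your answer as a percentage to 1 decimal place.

Working in km (1 km = 1000 m; k in km⁻¹ = k in m⁻¹ × 1000):
⟨n⟩ = (1/(d₂−d₁)) ∫ n₀ e^(−kd) dd = n₀·(e^(−k·d₁) − e^(−k·d₂)) / (k·(d₂−d₁))
e^(−0.476×1) = 0.6213; e^(−0.476×3.7) = 0.1718
⟨n⟩ = 0.6 × (0.6213 − 0.1718) / (0.476 × 2.7) = 0.6 × 0.3497 = 0.2098

21.0%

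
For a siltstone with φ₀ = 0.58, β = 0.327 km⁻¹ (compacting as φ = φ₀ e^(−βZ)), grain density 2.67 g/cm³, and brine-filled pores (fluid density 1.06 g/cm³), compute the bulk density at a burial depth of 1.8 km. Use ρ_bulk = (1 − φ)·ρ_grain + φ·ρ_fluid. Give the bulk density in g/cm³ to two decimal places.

2.15 g/cm³

Porosity at depth: φ = 0.58·exp(−0.327×1.8) = 0.58×0.5551 = 0.3220
Bulk density: ρ_b = (1−φ)ρ_g + φ·ρ_f = 0.6780×2.67 + 0.3220×1.06
       = 1.810 + 0.341 = 2.152 g/cm³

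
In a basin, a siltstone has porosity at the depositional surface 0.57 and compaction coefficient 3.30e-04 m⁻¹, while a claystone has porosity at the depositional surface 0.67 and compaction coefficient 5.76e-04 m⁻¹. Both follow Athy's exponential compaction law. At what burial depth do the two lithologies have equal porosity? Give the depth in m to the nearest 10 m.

Working in km (1 km = 1000 m; k in km⁻¹ = k in m⁻¹ × 1000):
Set phi₀ₐ e^(−kₐZ) = phi₀ᵦ e^(−kᵦZ) ⇒ ln(phi₀ₐ/phi₀ᵦ) = (kₐ − kᵦ)·Z
Z = ln(0.57/0.67) / (0.33 − 0.576) = -0.1616 / -0.246 = 0.657 km

660 m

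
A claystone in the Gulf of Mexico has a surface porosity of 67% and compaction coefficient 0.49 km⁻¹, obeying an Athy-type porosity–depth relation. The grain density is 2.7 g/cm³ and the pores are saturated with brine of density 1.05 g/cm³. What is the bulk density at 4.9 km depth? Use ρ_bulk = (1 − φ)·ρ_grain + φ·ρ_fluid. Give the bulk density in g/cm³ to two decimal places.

2.60 g/cm³

Porosity at depth: n = 0.67·exp(−0.49×4.9) = 0.67×0.0906 = 0.0607
Bulk density: ρ_b = (1−n)ρ_g + n·ρ_f = 0.9393×2.7 + 0.0607×1.05
       = 2.536 + 0.064 = 2.600 g/cm³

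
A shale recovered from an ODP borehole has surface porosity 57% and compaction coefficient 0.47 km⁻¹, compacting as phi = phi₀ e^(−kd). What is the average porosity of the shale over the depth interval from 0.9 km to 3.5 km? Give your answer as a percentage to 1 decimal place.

21.6%

⟨phi⟩ = (1/(d₂−d₁)) ∫ phi₀ e^(−kd) dd = phi₀·(e^(−k·d₁) − e^(−k·d₂)) / (k·(d₂−d₁))
e^(−0.47×0.9) = 0.6551; e^(−0.47×3.5) = 0.1930
⟨phi⟩ = 0.57 × (0.6551 − 0.1930) / (0.47 × 2.6) = 0.57 × 0.3781 = 0.2155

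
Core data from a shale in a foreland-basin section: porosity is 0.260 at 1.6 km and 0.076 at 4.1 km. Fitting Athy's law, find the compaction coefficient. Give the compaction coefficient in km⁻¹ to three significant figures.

0.492 km⁻¹

Athy: φ(d) = φ₀ e^(−cd) ⇒ φ₁/φ₂ = e^{c(d₂−d₁)} ⇒ c = ln(φ₁/φ₂)/(d₂−d₁)
c = ln(0.26/0.076) / (4.1 − 1.6) = ln(3.421) / 2.5 = 1.2299 / 2.5 = 0.492 km⁻¹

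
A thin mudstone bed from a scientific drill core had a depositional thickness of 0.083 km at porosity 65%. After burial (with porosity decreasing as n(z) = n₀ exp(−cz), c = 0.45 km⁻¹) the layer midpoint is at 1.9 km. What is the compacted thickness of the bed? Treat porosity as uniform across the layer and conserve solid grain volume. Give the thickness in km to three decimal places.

0.040 km

Porosity at 1.9 km: n = 0.65·exp(−0.45×1.9) = 0.2764
Solid-volume conservation: h(1−n) = h₀(1−n₀) ⇒ h = h₀·(1−n₀)/(1−n)
h = 0.083 × (1 − 0.65)/(1 − 0.2764) = 0.083 × 0.4837 = 0.0401 km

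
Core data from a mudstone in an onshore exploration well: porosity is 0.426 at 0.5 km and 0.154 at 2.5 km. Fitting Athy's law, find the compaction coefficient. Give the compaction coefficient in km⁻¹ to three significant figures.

0.509 km⁻¹

Athy: phi(Z) = phi₀ e^(−βZ) ⇒ phi₁/phi₂ = e^{β(Z₂−Z₁)} ⇒ β = ln(phi₁/phi₂)/(Z₂−Z₁)
β = ln(0.426/0.154) / (2.5 − 0.5) = ln(2.766) / 2 = 1.0175 / 2 = 0.5087 km⁻¹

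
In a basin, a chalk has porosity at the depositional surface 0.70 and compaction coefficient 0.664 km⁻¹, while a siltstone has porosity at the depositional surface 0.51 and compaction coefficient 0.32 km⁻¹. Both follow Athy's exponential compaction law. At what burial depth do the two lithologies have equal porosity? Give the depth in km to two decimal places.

Set n₀ₐ e^(−cₐz) = n₀ᵦ e^(−cᵦz) ⇒ ln(n₀ₐ/n₀ᵦ) = (cₐ − cᵦ)·z
z = ln(0.7/0.51) / (0.664 − 0.32) = 0.3167 / 0.344 = 0.921 km

0.92 km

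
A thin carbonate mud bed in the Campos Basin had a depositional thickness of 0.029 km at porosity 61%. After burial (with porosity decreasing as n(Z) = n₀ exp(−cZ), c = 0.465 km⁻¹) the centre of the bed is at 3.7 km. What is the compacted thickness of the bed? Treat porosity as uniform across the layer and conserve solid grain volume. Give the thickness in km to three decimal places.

0.013 km

Porosity at 3.7 km: n = 0.61·exp(−0.465×3.7) = 0.1092
Solid-volume conservation: h(1−n) = h₀(1−n₀) ⇒ h = h₀·(1−n₀)/(1−n)
h = 0.029 × (1 − 0.61)/(1 − 0.1092) = 0.029 × 0.4378 = 0.0127 km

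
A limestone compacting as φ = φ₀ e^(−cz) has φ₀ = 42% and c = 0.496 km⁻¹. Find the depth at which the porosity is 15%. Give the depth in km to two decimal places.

2.08 km

Invert Athy's law: z = ln(φ₀/φ) / c
z = ln(0.42/0.15) / 0.496 = ln(2.8) / 0.496 = 1.0296 / 0.496 = 2.076 km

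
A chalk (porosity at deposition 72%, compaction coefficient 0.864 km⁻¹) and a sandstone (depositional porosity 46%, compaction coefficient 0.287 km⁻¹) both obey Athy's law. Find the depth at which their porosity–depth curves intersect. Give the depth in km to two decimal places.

0.78 km

Set φ₀ₐ e^(−βₐZ) = φ₀ᵦ e^(−βᵦZ) ⇒ ln(φ₀ₐ/φ₀ᵦ) = (βₐ − βᵦ)·Z
Z = ln(0.72/0.46) / (0.864 − 0.287) = 0.4480 / 0.577 = 0.776 km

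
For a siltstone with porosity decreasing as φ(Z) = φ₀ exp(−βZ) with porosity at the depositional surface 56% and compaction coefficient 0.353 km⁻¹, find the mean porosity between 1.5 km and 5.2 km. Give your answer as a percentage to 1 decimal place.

18.4%

⟨φ⟩ = (1/(Z₂−Z₁)) ∫ φ₀ e^(−βZ) dZ = φ₀·(e^(−β·Z₁) − e^(−β·Z₂)) / (β·(Z₂−Z₁))
e^(−0.353×1.5) = 0.5889; e^(−0.353×5.2) = 0.1595
⟨φ⟩ = 0.56 × (0.5889 − 0.1595) / (0.353 × 3.7) = 0.56 × 0.3288 = 0.1841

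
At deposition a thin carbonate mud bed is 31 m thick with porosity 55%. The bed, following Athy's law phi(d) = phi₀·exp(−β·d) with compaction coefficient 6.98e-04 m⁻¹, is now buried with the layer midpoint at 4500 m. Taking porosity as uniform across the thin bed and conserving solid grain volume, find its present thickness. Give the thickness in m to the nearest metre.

Working in km (1 km = 1000 m; β in km⁻¹ = β in m⁻¹ × 1000):
Porosity at 4.5 km: phi = 0.55·exp(−0.698×4.5) = 0.0238
Solid-volume conservation: h(1−phi) = h₀(1−phi₀) ⇒ h = h₀·(1−phi₀)/(1−phi)
h = 0.031 × (1 − 0.55)/(1 − 0.0238) = 0.031 × 0.4610 = 0.0143 km

14 m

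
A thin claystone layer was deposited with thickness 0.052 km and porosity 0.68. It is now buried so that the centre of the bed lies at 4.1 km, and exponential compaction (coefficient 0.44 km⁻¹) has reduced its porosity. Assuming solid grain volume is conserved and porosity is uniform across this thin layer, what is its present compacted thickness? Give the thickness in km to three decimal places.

Porosity at 4.1 km: n = 0.68·exp(−0.44×4.1) = 0.1120
Solid-volume conservation: h(1−n) = h₀(1−n₀) ⇒ h = h₀·(1−n₀)/(1−n)
h = 0.052 × (1 − 0.68)/(1 − 0.1120) = 0.052 × 0.3603 = 0.0187 km

0.019 km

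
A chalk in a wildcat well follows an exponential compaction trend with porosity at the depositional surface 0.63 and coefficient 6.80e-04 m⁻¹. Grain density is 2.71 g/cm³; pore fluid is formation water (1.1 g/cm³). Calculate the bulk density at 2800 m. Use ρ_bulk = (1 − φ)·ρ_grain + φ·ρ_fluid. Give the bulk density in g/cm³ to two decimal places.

2.56 g/cm³

Working in km (1 km = 1000 m; β in km⁻¹ = β in m⁻¹ × 1000):
Porosity at depth: n = 0.63·exp(−0.68×2.8) = 0.63×0.1490 = 0.0939
Bulk density: ρ_b = (1−n)ρ_g + n·ρ_f = 0.9061×2.71 + 0.0939×1.1
       = 2.456 + 0.103 = 2.559 g/cm³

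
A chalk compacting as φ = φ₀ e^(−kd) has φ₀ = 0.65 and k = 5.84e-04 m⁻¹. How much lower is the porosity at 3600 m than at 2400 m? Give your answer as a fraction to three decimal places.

0.081

Working in km (1 km = 1000 m; k in km⁻¹ = k in m⁻¹ × 1000):
φ(2.4) = 0.65·e^(−0.584×2.4) = 0.1600
φ(3.6) = 0.65·e^(−0.584×3.6) = 0.0794
Δφ = 0.1600 − 0.0794 = 0.0806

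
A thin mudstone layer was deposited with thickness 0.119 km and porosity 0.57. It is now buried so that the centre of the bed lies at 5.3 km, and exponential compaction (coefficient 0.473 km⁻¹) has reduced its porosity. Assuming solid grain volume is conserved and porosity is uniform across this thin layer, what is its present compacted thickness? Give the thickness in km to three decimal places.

Porosity at 5.3 km: phi = 0.57·exp(−0.473×5.3) = 0.0465
Solid-volume conservation: h(1−phi) = h₀(1−phi₀) ⇒ h = h₀·(1−phi₀)/(1−phi)
h = 0.119 × (1 − 0.57)/(1 − 0.0465) = 0.119 × 0.4510 = 0.0537 km

0.054 km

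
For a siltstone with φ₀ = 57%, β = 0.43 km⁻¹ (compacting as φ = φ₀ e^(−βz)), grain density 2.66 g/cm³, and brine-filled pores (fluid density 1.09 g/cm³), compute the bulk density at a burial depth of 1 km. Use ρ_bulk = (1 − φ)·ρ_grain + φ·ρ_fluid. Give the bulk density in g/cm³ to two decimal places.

2.08 g/cm³

Porosity at depth: φ = 0.57·exp(−0.43×1) = 0.57×0.6505 = 0.3708
Bulk density: ρ_b = (1−φ)ρ_g + φ·ρ_f = 0.6292×2.66 + 0.3708×1.09
       = 1.674 + 0.404 = 2.078 g/cm³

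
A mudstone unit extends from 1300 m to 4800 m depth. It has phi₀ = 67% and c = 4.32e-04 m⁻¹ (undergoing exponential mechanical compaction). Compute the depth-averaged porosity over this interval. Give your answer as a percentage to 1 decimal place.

19.7%

Working in km (1 km = 1000 m; c in km⁻¹ = c in m⁻¹ × 1000):
⟨phi⟩ = (1/(d₂−d₁)) ∫ phi₀ e^(−cd) dd = phi₀·(e^(−c·d₁) − e^(−c·d₂)) / (c·(d₂−d₁))
e^(−0.432×1.3) = 0.5703; e^(−0.432×4.8) = 0.1257
⟨phi⟩ = 0.67 × (0.5703 − 0.1257) / (0.432 × 3.5) = 0.67 × 0.2940 = 0.1970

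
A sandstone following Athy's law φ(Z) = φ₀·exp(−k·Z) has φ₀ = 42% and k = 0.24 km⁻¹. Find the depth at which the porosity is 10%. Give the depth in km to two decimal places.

5.98 km

Invert Athy's law: Z = ln(φ₀/φ) / k
Z = ln(0.42/0.1) / 0.24 = ln(4.2) / 0.24 = 1.4351 / 0.24 = 5.980 km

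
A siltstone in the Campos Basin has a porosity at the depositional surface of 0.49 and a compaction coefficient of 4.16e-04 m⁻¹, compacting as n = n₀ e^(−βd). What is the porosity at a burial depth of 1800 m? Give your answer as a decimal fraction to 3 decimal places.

0.232

Working in km (1 km = 1000 m; β in km⁻¹ = β in m⁻¹ × 1000):
n = n₀·exp(−β·d) = 0.49 × exp(−0.416 × 1.8) = 0.49 × exp(−0.7488)
  = 0.49 × 0.4729 = 0.2317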